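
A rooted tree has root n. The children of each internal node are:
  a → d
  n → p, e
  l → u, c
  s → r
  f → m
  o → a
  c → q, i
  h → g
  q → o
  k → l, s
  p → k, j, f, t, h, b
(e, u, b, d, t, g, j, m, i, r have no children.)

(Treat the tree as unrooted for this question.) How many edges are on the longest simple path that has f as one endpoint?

A farthest node from f is d.
The path f – p – k – l – c – q – o – a – d has 8 edges.

8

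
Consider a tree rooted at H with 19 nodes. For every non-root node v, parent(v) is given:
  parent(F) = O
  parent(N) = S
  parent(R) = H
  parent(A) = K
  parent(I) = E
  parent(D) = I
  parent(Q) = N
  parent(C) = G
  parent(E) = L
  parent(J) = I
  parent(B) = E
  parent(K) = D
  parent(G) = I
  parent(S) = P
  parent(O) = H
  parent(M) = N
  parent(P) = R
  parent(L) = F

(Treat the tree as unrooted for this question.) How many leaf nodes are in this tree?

6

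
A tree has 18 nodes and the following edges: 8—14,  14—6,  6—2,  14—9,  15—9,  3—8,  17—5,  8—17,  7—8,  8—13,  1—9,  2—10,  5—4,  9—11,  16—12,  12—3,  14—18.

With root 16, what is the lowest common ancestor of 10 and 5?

Path 10→root: 10 2 6 14 8 3 12 16; path 5→root: 5 17 8 3 12 16.
First common node: 8.

8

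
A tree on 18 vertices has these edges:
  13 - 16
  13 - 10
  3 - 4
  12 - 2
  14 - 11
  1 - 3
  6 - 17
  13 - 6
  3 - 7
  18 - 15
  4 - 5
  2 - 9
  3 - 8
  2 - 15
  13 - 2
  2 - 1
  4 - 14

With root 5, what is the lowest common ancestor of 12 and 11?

Path 12→root: 12 2 1 3 4 5; path 11→root: 11 14 4 5.
First common node: 4.

4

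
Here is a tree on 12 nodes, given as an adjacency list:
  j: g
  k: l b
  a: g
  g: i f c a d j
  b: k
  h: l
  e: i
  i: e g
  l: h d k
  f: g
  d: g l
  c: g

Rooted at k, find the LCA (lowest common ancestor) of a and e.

Ancestors of a (toward the root): a, g, d, l, k.
Ancestors of e: e, i, g, d, l, k.
The deepest node appearing in both lists is g.

g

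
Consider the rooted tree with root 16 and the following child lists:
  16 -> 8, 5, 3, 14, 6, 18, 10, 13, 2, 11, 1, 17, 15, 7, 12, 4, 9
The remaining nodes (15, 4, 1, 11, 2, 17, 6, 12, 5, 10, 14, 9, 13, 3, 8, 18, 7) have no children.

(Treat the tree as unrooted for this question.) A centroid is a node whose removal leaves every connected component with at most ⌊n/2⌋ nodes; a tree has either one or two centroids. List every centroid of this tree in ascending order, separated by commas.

16

If 16 is removed the pieces have sizes 1, 1, 1, 1, 1, 1, 1, 1, 1, 1, 1, 1, 1, 1, 1, 1, 1, all ≤ ⌊18/2⌋ = 9.
Every other node leaves some component of size > 9, so the centroid is unique.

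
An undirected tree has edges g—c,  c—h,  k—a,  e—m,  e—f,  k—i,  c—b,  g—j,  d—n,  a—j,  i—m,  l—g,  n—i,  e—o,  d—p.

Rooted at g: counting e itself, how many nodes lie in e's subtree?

e's subtree: {e, f, o}, size 3.

3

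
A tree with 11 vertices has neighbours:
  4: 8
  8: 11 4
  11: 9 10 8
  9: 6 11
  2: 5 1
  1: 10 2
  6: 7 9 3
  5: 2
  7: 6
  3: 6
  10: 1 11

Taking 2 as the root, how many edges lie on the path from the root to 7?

6

2–1–10–11–9–6–7 — 6 edges.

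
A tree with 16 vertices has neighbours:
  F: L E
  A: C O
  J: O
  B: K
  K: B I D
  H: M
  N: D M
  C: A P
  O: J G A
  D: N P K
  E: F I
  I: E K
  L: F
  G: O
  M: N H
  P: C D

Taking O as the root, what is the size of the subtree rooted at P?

The subtree rooted at P contains: P, D, N, K, M, I, B, H, E, F, L — 11 nodes.

11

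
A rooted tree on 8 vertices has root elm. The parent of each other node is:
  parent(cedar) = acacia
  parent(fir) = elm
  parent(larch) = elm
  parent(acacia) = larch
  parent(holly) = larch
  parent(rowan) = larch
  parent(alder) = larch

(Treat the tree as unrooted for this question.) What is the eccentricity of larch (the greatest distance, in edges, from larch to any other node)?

A farthest node from larch is cedar (fir also at distance 2).
The path larch – acacia – cedar has 2 edges.

2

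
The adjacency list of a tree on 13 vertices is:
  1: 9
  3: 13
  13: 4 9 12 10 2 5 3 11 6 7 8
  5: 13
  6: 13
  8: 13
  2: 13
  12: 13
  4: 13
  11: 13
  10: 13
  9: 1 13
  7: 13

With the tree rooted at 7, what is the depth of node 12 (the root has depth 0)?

Path from 7 to 12: 7 – 13 – 12, which has 2 edges.

2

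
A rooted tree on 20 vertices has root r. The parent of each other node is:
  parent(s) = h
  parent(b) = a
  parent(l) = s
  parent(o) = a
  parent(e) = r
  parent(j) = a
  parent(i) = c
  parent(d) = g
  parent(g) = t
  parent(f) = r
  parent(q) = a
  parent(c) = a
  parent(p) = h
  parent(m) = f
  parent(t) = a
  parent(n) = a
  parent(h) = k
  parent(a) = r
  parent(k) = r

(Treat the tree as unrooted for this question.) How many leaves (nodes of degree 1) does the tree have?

11

Exactly 11 nodes have a single neighbour: b, d, e, i, j, l, m, n, o, p, q.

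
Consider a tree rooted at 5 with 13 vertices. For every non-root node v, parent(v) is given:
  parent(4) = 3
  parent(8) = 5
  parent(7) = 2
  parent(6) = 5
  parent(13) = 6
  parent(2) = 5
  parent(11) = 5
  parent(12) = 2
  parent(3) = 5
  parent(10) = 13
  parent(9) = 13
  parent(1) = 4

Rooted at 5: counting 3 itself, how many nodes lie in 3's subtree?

3

3's subtree: {3, 4, 1}, size 3.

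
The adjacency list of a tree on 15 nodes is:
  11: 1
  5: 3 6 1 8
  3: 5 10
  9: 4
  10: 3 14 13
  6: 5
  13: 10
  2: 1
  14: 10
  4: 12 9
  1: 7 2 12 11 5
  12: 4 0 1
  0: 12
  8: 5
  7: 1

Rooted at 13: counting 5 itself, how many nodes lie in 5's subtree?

Descendants of 5 (including itself): 5, 1, 8, 6, 11, 12, 2, 7, 4, 0, 9. That's 11.

11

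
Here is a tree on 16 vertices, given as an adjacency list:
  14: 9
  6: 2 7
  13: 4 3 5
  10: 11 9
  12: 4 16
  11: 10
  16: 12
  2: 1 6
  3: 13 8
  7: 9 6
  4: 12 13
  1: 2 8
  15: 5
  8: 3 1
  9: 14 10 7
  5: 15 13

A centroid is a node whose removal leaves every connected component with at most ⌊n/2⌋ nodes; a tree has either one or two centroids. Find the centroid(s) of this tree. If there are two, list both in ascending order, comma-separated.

1, 8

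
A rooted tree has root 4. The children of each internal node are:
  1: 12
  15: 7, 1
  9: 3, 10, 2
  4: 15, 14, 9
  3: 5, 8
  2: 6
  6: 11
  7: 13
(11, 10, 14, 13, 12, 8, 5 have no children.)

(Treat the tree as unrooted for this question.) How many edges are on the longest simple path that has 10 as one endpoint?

5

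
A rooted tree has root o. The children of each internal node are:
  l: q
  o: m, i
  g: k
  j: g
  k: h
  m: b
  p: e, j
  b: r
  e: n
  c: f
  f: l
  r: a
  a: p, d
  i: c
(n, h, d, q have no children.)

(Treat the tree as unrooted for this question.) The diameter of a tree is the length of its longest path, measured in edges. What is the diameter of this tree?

14

BFS from h reaches q last, at distance 14; BFS from q confirms no node is farther.
Path: h - k - g - j - p - a - r - b - m - o - i - c - f - l - q.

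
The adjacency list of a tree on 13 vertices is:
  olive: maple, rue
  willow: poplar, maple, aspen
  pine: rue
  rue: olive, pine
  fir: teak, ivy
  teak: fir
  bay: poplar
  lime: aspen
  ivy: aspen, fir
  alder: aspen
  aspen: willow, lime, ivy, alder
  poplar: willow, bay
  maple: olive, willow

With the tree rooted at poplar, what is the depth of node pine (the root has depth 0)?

5

Path from poplar to pine: poplar → willow → maple → olive → rue → pine, which has 5 edges.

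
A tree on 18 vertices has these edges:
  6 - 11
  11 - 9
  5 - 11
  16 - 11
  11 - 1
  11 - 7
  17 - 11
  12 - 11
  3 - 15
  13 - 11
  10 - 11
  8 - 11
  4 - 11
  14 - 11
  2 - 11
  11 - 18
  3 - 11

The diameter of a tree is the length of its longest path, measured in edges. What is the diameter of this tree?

A longest path is 15 – 3 – 11 – 13, with 3 edges.

3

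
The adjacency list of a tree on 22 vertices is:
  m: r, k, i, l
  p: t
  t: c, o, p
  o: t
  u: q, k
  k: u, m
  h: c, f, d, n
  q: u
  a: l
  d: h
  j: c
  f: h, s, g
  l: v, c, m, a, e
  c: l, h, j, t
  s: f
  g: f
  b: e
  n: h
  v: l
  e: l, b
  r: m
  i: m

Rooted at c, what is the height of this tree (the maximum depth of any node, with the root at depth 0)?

5

The longest root-to-leaf path is c → l → m → k → u → q (5 edges).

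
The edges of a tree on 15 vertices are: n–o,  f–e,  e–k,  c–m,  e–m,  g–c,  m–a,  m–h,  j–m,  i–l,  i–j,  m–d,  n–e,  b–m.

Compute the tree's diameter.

BFS from o reaches l last, at distance 6; BFS from l confirms no node is farther.
Path: o - n - e - m - j - i - l.

6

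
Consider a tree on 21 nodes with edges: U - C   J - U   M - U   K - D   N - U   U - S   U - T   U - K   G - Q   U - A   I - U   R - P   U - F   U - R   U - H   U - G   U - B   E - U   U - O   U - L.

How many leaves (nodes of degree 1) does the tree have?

Exactly 17 nodes have a single neighbour: A, B, C, D, E, F, H, I, J, L, M, N, O, P, Q, S, T.

17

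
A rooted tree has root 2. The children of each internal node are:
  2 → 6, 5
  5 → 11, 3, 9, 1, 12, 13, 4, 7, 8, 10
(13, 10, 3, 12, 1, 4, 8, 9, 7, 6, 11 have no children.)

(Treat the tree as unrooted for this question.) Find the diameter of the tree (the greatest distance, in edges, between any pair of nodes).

Starting from 6, a farthest node is 11 at distance 3.
One longest path: 6 – 2 – 5 – 11.
So the diameter is 3.

3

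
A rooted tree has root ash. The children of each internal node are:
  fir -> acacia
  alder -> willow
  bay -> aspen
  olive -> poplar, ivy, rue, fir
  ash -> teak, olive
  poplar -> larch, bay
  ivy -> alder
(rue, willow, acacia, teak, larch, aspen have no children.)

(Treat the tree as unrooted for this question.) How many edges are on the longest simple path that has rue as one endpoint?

The node farthest from rue is aspen (willow also at distance 4), via rue-olive-poplar-bay-aspen — 4 edges.

4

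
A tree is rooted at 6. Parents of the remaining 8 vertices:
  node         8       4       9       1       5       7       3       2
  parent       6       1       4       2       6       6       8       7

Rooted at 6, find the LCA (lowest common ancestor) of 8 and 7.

Ancestors of 8 (toward the root): 8, 6.
Ancestors of 7: 7, 6.
The deepest node appearing in both lists is 6.

6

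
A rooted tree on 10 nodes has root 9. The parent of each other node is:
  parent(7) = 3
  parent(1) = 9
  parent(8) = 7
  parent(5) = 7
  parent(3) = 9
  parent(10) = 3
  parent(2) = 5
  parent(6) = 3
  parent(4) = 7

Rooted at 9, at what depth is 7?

2

9 – 3 – 7 — 2 edges.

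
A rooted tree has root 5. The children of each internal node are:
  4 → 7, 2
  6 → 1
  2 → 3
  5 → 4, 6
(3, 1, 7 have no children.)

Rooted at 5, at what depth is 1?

Climbing from 1 to the root: 1–6–5. That's 2 steps.

2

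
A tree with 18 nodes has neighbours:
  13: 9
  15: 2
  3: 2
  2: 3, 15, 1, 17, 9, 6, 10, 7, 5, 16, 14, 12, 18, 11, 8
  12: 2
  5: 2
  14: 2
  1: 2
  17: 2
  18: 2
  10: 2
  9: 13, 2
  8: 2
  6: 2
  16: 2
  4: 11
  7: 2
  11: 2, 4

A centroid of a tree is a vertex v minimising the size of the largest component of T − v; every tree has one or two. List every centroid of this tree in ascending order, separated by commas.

2

Removing 2 splits the tree into components of sizes 2, 2, 1, 1, 1, 1, 1, 1, 1, 1, 1, 1, 1, 1, 1; the largest is 2 ≤ ⌊18/2⌋ = 9.
No neighbour of 2 does as well, so 2 is the unique centroid.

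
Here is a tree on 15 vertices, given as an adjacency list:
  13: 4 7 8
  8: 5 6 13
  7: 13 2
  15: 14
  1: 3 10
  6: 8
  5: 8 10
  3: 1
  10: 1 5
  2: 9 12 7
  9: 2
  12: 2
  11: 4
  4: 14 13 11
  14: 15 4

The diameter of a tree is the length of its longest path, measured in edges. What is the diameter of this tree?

Starting from 3, a farthest node is 15 at distance 8.
One longest path: 3 - 1 - 10 - 5 - 8 - 13 - 4 - 14 - 15.
So the diameter is 8.

8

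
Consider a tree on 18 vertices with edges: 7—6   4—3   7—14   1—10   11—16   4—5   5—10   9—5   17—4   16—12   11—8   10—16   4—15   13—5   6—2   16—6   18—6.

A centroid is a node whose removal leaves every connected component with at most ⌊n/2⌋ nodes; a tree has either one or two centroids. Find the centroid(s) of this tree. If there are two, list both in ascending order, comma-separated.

Delete 10: the remaining components have sizes 9, 7, 1. Max 9 ≤ 9, so 10 is a centroid.
Its neighbour 16 also leaves a largest component of size 9, so both are centroids.

10, 16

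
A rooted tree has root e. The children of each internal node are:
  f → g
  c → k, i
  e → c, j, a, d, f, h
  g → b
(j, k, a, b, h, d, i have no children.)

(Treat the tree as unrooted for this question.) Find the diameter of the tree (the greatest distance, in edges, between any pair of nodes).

Starting from k, a farthest node is b at distance 5.
One longest path: k-c-e-f-g-b.
So the diameter is 5.

5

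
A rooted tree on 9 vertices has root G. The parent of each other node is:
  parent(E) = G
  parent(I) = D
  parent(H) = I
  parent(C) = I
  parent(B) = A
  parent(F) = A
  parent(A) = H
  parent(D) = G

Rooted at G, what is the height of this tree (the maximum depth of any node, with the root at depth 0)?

5

A deepest node is F, reached by G → D → I → H → A → F.
That path has 5 edges, so the height is 5.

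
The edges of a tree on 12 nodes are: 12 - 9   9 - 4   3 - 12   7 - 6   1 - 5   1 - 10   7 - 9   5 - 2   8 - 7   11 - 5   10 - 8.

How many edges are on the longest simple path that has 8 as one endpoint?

4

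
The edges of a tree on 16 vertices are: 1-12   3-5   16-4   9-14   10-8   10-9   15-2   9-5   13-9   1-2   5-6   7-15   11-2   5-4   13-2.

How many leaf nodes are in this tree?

8

The leaves are 3, 6, 7, 8, 11, 12, 14, 16.
That is 8 leaves.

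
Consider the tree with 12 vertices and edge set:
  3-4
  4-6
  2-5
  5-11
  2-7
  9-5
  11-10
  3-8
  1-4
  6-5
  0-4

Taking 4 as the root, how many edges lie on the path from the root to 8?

4–3–8 — 2 edges.

2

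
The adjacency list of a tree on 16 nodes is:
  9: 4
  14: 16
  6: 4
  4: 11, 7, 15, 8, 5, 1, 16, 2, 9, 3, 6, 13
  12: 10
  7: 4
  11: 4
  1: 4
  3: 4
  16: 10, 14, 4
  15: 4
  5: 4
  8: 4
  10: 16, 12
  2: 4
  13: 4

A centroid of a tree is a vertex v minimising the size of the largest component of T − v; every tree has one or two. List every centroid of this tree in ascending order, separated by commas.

4

Removing 4 splits the tree into components of sizes 4, 1, 1, 1, 1, 1, 1, 1, 1, 1, 1, 1; the largest is 4 ≤ ⌊16/2⌋ = 8.
Every other node leaves some component of size > 8, so the centroid is unique.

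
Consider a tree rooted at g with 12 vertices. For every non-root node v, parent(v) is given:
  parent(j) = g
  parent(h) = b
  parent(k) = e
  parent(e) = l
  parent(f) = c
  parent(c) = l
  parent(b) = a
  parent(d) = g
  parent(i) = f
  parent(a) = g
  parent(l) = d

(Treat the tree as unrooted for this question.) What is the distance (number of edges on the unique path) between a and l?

The path is a - g - d - l, which has 3 edges.

3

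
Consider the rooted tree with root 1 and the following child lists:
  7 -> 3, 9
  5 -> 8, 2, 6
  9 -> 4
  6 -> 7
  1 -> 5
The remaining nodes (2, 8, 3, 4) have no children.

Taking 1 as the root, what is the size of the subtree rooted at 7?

Descendants of 7 (including itself): 7, 9, 3, 4. That's 4.

4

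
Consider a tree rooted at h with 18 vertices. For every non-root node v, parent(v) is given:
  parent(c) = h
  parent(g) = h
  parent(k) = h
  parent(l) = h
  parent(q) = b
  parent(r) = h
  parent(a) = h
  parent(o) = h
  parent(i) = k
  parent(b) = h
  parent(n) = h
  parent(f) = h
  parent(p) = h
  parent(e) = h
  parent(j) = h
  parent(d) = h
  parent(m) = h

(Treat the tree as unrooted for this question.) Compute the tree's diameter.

4

A longest path is q-b-h-k-i, with 4 edges.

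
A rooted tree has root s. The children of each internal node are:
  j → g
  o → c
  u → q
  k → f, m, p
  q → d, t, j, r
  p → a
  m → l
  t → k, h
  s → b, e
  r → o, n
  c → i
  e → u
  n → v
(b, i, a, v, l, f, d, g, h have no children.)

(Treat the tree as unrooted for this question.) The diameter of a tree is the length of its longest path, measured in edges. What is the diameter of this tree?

8

Starting from i, a farthest node is l at distance 8.
One longest path: i–c–o–r–q–t–k–m–l.
So the diameter is 8.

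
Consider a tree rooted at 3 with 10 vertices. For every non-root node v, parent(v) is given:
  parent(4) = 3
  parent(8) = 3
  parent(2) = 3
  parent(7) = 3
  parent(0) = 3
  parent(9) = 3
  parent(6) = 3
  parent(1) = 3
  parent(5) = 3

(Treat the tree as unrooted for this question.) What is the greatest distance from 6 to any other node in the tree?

2

The node farthest from 6 is 4 (1, 5, 2, 7, 0, 9, 8 also at distance 2), via 6-3-4 — 2 edges.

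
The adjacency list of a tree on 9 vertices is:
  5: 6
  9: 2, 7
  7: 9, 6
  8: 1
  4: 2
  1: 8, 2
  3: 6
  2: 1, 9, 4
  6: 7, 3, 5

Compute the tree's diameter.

BFS from 8 reaches 5 last, at distance 6; BFS from 5 confirms no node is farther.
Path: 8–1–2–9–7–6–5.

6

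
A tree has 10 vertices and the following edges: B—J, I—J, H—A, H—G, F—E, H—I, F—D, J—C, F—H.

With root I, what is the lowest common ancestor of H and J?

Path H→root: H I; path J→root: J I.
First common node: I.

I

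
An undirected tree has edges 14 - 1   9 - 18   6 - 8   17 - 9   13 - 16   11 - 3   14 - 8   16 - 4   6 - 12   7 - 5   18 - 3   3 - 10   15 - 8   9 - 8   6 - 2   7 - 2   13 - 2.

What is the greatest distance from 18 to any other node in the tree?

7

The node farthest from 18 is 4, via 18 – 9 – 8 – 6 – 2 – 13 – 16 – 4 — 7 edges.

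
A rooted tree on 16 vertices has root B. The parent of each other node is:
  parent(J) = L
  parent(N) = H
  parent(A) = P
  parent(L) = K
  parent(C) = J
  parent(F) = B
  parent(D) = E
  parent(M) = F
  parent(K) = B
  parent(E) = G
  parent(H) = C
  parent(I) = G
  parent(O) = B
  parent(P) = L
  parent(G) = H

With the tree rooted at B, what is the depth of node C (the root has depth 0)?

4

Path from B to C: B → K → L → J → C, which has 4 edges.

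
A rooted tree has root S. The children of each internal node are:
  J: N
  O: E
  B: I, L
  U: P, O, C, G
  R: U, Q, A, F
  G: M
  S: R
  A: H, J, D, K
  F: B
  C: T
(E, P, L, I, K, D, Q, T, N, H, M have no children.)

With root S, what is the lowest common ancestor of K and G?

Path K→root: K A R S; path G→root: G U R S.
First common node: R.

R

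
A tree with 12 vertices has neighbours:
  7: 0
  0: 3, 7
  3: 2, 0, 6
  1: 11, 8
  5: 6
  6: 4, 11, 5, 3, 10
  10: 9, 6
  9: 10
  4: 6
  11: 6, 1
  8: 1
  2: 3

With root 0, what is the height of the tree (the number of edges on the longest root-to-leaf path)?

5

8 sits deepest: 0-3-6-11-1-8 — 5 edges from the root.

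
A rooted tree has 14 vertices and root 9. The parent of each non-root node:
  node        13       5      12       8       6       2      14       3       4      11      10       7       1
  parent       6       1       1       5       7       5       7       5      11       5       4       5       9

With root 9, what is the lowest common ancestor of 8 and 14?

Path 8→root: 8 5 1 9; path 14→root: 14 7 5 1 9.
First common node: 5.

5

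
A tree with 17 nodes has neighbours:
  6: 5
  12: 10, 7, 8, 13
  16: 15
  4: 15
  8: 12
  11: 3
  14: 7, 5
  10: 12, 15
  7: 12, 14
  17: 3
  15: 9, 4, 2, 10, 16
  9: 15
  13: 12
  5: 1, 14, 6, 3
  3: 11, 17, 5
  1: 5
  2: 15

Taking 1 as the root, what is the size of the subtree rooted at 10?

The subtree rooted at 10 contains: 10, 15, 2, 9, 4, 16 — 6 nodes.

6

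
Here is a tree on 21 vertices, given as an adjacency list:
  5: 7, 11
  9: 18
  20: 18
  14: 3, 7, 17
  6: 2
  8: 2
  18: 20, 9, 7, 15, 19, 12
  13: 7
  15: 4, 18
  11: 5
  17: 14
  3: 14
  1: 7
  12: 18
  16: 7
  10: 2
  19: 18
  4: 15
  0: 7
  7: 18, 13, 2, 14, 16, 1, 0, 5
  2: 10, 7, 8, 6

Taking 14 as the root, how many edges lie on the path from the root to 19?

3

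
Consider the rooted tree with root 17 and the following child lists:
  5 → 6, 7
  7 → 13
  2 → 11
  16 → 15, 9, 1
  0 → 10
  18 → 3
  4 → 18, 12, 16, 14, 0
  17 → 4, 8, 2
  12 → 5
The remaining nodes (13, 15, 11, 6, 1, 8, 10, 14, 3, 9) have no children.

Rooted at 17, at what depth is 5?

3

17 → 4 → 12 → 5 — 3 edges.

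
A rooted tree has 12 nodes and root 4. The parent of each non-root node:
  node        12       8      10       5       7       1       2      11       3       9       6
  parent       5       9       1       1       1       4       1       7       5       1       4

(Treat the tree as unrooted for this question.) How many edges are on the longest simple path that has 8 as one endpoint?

Distances from 8 peak at 4, attained at 12 (6, 3, 11 also at distance 4).
8-9-1-5-12

4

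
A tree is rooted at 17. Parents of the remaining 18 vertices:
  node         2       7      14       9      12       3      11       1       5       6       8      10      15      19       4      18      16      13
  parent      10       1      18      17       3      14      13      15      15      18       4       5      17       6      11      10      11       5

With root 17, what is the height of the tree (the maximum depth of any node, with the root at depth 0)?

12 sits deepest: 17 → 15 → 5 → 10 → 18 → 14 → 3 → 12 — 7 edges from the root.

7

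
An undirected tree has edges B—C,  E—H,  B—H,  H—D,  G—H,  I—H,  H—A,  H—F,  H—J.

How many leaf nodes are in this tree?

Degree-1 nodes: A, C, D, E, F, G, I, J — 8 of them.

8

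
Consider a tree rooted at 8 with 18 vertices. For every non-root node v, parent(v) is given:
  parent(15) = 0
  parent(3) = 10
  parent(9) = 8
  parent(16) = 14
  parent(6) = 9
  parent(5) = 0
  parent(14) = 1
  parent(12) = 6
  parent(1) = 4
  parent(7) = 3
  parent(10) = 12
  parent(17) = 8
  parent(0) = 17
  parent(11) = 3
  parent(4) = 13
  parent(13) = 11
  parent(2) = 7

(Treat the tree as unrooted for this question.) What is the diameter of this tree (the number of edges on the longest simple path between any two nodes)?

Starting from 5, a farthest node is 16 at distance 14.
One longest path: 5 – 0 – 17 – 8 – 9 – 6 – 12 – 10 – 3 – 11 – 13 – 4 – 1 – 14 – 16.
So the diameter is 14.

14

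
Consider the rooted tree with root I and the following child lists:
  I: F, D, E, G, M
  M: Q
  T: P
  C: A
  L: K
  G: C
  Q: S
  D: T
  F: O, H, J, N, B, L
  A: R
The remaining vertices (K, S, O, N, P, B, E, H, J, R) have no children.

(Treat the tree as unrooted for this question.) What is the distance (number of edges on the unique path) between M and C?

3

Walking from M: M–I–G–C. Length 3.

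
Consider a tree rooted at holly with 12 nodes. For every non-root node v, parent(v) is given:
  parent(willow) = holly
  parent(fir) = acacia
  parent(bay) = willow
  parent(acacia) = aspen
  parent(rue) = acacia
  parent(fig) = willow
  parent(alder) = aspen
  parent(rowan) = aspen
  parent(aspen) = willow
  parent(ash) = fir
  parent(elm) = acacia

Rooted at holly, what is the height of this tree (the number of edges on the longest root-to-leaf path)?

5

The longest root-to-leaf path is holly → willow → aspen → acacia → fir → ash (5 edges).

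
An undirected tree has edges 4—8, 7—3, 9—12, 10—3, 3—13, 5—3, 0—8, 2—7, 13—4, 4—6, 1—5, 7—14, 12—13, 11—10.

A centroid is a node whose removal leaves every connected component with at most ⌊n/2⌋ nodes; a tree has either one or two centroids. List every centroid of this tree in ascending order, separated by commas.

3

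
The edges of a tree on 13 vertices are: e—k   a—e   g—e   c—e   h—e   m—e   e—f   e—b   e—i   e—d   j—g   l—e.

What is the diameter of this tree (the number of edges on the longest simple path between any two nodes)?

3

Starting from j, a farthest node is k at distance 3.
One longest path: j–g–e–k.
So the diameter is 3.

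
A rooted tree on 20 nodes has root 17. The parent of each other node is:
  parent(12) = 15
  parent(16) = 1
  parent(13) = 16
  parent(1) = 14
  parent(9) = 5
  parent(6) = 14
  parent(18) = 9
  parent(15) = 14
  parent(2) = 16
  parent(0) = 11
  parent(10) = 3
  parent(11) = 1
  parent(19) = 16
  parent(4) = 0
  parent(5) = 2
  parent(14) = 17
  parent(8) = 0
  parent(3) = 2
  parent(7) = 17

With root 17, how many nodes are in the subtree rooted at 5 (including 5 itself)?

The subtree rooted at 5 contains: 5, 9, 18 — 3 nodes.

3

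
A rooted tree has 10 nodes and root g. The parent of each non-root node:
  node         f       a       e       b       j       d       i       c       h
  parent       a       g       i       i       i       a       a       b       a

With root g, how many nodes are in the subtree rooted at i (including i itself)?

Descendants of i (including itself): i, b, j, e, c. That's 5.

5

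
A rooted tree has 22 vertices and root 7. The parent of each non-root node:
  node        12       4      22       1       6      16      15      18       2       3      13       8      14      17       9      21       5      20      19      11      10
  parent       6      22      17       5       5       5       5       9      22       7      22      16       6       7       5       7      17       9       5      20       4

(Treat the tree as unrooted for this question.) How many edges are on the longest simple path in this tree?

BFS from 10 reaches 11 last, at distance 7; BFS from 11 confirms no node is farther.
Path: 10-4-22-17-5-9-20-11.

7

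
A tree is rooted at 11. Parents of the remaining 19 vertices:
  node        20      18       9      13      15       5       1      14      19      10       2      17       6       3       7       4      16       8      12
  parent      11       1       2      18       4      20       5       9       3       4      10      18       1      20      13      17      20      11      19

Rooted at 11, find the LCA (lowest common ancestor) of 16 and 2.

20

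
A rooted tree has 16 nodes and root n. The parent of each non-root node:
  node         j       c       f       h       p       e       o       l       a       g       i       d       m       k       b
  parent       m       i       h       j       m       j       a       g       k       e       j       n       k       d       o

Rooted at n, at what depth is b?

Path from n to b: n → d → k → a → o → b, which has 5 edges.

5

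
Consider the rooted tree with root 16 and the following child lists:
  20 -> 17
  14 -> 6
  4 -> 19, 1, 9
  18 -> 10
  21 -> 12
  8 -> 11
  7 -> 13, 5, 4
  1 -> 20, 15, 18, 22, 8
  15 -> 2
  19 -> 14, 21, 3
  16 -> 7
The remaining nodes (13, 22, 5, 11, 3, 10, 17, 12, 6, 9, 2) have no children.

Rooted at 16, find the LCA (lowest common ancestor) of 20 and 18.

Ancestors of 20 (toward the root): 20, 1, 4, 7, 16.
Ancestors of 18: 18, 1, 4, 7, 16.
The deepest node appearing in both lists is 1.

1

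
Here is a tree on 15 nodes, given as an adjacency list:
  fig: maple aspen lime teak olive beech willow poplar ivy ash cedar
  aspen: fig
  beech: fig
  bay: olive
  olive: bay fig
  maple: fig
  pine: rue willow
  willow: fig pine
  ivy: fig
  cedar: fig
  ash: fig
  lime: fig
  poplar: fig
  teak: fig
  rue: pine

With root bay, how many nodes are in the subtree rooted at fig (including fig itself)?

13

The subtree rooted at fig contains: fig, willow, aspen, ivy, teak, cedar, beech, maple, poplar, lime, ash, pine, rue — 13 nodes.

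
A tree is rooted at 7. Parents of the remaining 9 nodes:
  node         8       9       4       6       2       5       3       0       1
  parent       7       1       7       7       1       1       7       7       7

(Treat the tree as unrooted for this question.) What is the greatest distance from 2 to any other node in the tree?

3

The node farthest from 2 is 3 (6, 0, 8, 4 also at distance 3), via 2–1–7–3 — 3 edges.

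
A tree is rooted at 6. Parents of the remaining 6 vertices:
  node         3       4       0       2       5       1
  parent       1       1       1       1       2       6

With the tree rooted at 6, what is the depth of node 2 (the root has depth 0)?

2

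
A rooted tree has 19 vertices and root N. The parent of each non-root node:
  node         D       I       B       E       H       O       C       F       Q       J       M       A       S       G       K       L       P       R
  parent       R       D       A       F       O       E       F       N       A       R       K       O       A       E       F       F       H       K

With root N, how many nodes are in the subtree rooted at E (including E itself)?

E's subtree: {E, O, G, H, A, P, S, Q, B}, size 9.

9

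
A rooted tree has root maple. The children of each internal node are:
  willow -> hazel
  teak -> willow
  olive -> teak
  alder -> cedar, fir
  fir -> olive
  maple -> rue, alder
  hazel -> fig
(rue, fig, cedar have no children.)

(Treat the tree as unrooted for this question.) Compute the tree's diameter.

BFS from fig reaches rue last, at distance 8; BFS from rue confirms no node is farther.
Path: fig-hazel-willow-teak-olive-fir-alder-maple-rue.

8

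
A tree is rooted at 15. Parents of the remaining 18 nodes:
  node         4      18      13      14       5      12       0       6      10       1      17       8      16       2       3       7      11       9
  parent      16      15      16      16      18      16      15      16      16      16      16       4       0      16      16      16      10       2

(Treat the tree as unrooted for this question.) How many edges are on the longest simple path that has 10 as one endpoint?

The node farthest from 10 is 5, via 10–16–0–15–18–5 — 5 edges.

5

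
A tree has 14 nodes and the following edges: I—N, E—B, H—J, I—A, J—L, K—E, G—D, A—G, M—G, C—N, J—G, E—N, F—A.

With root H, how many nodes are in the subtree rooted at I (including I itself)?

Descendants of I (including itself): I, N, E, C, B, K. That's 6.

6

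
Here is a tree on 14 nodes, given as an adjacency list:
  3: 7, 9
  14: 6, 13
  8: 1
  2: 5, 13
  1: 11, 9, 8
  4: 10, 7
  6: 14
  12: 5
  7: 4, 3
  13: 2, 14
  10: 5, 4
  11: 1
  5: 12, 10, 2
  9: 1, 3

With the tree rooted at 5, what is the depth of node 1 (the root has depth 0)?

6

Path from 5 to 1: 5–10–4–7–3–9–1, which has 6 edges.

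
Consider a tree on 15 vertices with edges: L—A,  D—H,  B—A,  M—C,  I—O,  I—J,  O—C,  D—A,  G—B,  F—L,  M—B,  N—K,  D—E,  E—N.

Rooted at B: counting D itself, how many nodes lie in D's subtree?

5

Descendants of D (including itself): D, E, H, N, K. That's 5.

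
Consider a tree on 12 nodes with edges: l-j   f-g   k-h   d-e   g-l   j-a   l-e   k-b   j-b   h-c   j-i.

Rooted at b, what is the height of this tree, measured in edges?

4

The longest root-to-leaf path is b → j → l → e → d (4 edges).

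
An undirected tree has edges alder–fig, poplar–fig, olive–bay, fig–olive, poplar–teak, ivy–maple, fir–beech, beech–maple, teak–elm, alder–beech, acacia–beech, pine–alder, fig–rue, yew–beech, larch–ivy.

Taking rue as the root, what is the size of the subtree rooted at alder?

9

alder's subtree: {alder, beech, pine, yew, fir, acacia, maple, ivy, larch}, size 9.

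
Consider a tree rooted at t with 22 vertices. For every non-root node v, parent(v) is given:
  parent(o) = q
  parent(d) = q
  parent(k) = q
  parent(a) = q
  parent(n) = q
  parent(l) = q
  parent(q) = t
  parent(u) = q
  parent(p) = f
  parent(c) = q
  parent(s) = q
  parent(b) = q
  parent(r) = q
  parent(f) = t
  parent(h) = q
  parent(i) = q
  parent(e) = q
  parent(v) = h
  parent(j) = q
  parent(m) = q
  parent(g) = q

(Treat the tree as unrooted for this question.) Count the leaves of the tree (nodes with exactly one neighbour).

The leaves are a, b, c, d, e, g, i, j, k, l, m, n, o, p, r, s, u, v.
That is 18 leaves.

18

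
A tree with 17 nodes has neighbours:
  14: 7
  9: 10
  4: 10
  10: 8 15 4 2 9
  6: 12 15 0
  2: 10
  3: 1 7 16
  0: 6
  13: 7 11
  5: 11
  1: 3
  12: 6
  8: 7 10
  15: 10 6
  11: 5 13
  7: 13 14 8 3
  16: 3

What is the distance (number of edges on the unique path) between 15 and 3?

4

The path is 15 – 10 – 8 – 7 – 3, which has 4 edges.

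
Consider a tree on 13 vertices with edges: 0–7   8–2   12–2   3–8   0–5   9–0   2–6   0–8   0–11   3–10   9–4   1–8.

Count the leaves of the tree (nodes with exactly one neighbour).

8

Degree-1 nodes: 1, 4, 5, 6, 7, 10, 11, 12 — 8 of them.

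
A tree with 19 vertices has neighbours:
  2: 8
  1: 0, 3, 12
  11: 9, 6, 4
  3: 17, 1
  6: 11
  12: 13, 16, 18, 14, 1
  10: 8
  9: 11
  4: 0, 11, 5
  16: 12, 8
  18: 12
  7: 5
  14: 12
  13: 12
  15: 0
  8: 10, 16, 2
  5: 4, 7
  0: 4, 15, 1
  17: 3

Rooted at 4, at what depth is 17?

4

Climbing from 17 to the root: 17 → 3 → 1 → 0 → 4. That's 4 steps.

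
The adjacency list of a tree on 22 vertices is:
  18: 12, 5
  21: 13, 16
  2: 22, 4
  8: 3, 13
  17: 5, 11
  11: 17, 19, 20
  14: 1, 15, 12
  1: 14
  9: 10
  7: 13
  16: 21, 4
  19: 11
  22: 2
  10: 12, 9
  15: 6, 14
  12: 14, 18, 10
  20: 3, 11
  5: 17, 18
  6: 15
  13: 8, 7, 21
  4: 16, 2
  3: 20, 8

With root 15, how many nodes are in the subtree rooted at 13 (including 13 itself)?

7

13's subtree: {13, 7, 21, 16, 4, 2, 22}, size 7.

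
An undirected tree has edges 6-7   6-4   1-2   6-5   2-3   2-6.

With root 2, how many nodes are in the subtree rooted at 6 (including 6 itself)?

6's subtree: {6, 7, 4, 5}, size 4.

4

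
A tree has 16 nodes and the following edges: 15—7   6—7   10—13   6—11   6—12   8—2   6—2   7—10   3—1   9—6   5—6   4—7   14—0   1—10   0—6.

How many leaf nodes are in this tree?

10

The leaves are 3, 4, 5, 8, 9, 11, 12, 13, 14, 15.
That is 10 leaves.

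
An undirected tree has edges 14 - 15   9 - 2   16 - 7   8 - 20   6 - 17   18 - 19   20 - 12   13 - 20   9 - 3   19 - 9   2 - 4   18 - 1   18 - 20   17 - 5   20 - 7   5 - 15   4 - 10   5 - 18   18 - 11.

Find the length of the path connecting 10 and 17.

The path is 10 – 4 – 2 – 9 – 19 – 18 – 5 – 17, which has 7 edges.

7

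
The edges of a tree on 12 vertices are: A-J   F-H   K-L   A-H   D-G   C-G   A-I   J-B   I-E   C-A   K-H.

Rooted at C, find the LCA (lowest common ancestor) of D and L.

Ancestors of D (toward the root): D, G, C.
Ancestors of L: L, K, H, A, C.
The deepest node appearing in both lists is C.

C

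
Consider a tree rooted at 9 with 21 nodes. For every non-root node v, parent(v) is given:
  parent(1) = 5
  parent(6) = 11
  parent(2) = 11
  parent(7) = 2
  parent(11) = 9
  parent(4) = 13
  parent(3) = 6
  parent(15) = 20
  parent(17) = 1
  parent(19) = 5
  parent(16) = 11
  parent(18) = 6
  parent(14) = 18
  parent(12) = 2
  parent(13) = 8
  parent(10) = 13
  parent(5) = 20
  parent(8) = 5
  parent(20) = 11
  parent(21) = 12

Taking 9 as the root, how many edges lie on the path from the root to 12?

9–11–2–12 — 3 edges.

3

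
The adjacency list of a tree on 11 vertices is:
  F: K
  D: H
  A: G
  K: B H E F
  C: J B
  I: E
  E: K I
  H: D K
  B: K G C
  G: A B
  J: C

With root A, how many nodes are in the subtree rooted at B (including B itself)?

Descendants of B (including itself): B, K, C, E, F, H, J, I, D. That's 9.

9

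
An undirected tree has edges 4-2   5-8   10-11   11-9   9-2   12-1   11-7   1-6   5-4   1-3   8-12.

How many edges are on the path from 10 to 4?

The path is 10 – 11 – 9 – 2 – 4, which has 4 edges.

4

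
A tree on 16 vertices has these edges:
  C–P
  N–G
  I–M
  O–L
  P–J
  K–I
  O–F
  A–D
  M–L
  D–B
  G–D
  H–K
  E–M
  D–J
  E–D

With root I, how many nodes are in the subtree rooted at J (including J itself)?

3

The subtree rooted at J contains: J, P, C — 3 nodes.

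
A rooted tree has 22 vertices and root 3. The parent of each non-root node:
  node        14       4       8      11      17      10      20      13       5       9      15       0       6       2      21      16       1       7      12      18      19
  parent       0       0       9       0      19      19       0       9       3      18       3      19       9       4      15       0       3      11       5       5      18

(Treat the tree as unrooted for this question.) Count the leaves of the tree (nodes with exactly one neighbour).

Degree-1 nodes: 1, 2, 6, 7, 8, 10, 12, 13, 14, 16, 17, 20, 21 — 13 of them.

13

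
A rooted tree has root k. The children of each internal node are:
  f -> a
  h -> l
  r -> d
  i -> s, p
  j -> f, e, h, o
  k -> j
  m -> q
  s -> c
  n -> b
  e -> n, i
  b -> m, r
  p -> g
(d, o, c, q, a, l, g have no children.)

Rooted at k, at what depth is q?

6

k – j – e – n – b – m – q — 6 edges.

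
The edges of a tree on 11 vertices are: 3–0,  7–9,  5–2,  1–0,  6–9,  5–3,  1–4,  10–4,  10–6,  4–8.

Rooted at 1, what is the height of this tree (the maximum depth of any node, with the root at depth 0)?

A deepest node is 7, reached by 1-4-10-6-9-7.
That path has 5 edges, so the height is 5.

5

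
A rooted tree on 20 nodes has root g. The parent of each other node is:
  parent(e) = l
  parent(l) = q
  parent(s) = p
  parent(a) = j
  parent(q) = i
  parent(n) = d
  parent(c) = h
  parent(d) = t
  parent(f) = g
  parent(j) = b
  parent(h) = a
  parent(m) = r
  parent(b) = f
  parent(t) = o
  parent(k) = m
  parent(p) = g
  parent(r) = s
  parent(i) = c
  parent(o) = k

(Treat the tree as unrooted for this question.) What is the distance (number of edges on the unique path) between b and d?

Walking from b: b - f - g - p - s - r - m - k - o - t - d. Length 10.

10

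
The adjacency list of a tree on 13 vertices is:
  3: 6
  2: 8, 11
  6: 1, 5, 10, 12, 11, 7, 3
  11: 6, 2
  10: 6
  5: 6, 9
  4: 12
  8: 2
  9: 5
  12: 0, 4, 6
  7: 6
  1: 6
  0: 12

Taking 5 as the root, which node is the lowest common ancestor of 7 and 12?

6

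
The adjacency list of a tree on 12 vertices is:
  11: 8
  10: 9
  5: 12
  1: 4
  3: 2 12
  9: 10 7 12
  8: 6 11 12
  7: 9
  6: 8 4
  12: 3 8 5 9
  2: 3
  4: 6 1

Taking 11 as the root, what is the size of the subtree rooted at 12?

12's subtree: {12, 5, 3, 9, 2, 10, 7}, size 7.

7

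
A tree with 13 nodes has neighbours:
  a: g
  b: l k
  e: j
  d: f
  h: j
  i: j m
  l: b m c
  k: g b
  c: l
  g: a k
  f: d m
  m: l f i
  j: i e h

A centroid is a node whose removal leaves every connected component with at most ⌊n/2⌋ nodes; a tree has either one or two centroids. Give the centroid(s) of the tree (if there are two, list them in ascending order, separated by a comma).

If m is removed the pieces have sizes 6, 4, 2, all ≤ ⌊13/2⌋ = 6.
No neighbour of m does as well, so m is the unique centroid.

m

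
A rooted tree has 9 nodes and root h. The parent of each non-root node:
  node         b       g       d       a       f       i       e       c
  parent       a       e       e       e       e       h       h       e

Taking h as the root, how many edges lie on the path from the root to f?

2

h–e–f — 2 edges.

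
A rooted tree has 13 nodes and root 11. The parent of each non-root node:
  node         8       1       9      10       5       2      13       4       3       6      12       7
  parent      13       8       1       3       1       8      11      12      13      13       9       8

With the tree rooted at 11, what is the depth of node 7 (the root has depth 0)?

3

Climbing from 7 to the root: 7 → 8 → 13 → 11. That's 3 steps.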